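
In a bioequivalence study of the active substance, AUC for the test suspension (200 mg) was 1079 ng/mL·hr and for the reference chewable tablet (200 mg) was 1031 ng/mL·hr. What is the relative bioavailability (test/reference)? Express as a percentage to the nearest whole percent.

F_rel = 105%

F_rel = (AUC_test/D_test) / (AUC_ref/D_ref)
      = (1079/200) / (1031/200)
      = 5.395 / 5.155 = 1.0466 = 104.66%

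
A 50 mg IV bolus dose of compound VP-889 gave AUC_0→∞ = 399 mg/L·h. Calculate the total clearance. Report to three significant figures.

CL = Dose_iv / AUC_0→∞
   = 50 / 399 = 0.125313 L/h

CL = 0.125 L/h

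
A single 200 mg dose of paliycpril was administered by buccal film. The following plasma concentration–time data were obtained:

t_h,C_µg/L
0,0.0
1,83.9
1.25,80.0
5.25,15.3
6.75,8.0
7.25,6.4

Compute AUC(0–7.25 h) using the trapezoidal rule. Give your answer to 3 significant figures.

AUC = 274 µg/L·h

Trapezoidal AUC_0→7.25:
  [0→1]: (0.0+83.9)/2 × 1 = 41.95
  [1→1.25]: (83.9+80.0)/2 × 0.25 = 20.4875
  [1.25→5.25]: (80.0+15.3)/2 × 4 = 190.6
  [5.25→6.75]: (15.3+8.0)/2 × 1.5 = 17.475
  [6.75→7.25]: (8.0+6.4)/2 × 0.5 = 3.6
  Sum = 274.1125 µg/L·h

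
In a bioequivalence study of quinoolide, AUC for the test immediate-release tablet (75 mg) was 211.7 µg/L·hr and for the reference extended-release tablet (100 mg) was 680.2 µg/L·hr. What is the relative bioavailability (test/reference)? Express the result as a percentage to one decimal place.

F_rel = 41.5%

F_rel = (AUC_test/D_test) / (AUC_ref/D_ref)
      = (211.7/75) / (680.2/100)
      = 2.82267 / 6.802 = 0.4150 = 41.50%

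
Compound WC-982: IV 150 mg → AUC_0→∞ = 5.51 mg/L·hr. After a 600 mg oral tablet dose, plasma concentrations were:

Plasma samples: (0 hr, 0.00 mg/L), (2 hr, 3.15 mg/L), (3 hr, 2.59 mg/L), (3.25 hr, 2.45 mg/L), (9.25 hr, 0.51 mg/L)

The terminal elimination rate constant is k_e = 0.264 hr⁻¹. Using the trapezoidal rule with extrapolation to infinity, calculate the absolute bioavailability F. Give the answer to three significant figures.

Trapezoidal AUC_0→9.25 (oral tablet):
  [0→2]: (0.00+3.15)/2 × 2 = 3.15
  [2→3]: (3.15+2.59)/2 × 1 = 2.87
  [3→3.25]: (2.59+2.45)/2 × 0.25 = 0.63
  [3.25→9.25]: (2.45+0.51)/2 × 6 = 8.88
  Sum = 15.53 mg/L·hr
Tail: C_last/k_e = 0.51/0.264 = 1.932
AUC_0→∞ (oral tablet) = 15.53 + 1.932 = 17.462 mg/L·hr
F = (AUC_ev/D_ev)/(AUC_iv/D_iv) = (17.462/600)/(5.51/150) = 0.0291033/0.0367333 = 0.7923

F = 0.792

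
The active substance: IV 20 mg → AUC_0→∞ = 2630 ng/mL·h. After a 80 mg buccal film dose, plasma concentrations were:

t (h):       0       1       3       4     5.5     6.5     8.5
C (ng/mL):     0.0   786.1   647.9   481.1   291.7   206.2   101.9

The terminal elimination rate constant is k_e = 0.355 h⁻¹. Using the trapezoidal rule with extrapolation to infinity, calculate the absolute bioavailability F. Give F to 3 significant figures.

F = 0.363

Trapezoidal AUC_0→8.5 (buccal film):
  [0→1]: (0.0+786.1)/2 × 1 = 393.05
  [1→3]: (786.1+647.9)/2 × 2 = 1434.0
  [3→4]: (647.9+481.1)/2 × 1 = 564.5
  [4→5.5]: (481.1+291.7)/2 × 1.5 = 579.6
  [5.5→6.5]: (291.7+206.2)/2 × 1 = 248.95
  [6.5→8.5]: (206.2+101.9)/2 × 2 = 308.1
  Sum = 3528.2 ng/mL·h
Tail: C_last/k_e = 101.9/0.355 = 287.042
AUC_0→∞ (buccal film) = 3528.2 + 287.042 = 3815.242 ng/mL·h
F = (AUC_ev/D_ev)/(AUC_iv/D_iv) = (3815.242/80)/(2630/20) = 47.690525/131.5 = 0.3627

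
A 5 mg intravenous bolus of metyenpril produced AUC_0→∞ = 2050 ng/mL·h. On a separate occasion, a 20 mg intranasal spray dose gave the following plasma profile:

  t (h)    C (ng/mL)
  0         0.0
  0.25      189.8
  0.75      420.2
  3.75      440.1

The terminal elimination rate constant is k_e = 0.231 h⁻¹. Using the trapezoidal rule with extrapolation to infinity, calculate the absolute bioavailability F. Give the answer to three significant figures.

Trapezoidal AUC_0→3.75 (intranasal spray):
  [0→0.25]: (0.0+189.8)/2 × 0.25 = 23.725
  [0.25→0.75]: (189.8+420.2)/2 × 0.5 = 152.5
  [0.75→3.75]: (420.2+440.1)/2 × 3 = 1290.45
  Sum = 1466.675 ng/mL·h
Tail: C_last/k_e = 440.1/0.231 = 1905.195
AUC_0→∞ (intranasal spray) = 1466.675 + 1905.195 = 3371.87 ng/mL·h
F = (AUC_ev/D_ev)/(AUC_iv/D_iv) = (3371.87/20)/(2050/5) = 168.5935/410 = 0.4112

F = 0.411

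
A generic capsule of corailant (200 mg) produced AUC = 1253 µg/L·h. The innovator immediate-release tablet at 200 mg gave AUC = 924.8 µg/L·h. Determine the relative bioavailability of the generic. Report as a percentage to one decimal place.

F_rel = (AUC_test/D_test) / (AUC_ref/D_ref)
      = (1253/200) / (924.8/200)
      = 6.265 / 4.624 = 1.3549 = 135.49%

F_rel = 135.5%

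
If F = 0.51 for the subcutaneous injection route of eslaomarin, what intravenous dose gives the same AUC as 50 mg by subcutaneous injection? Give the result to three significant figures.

D_iv = 25.5 mg

Systemic exposure from an extravascular dose = F × D_ev, so the equivalent IV dose is F × D_ev.
D_iv = F × D_ev = 0.51 × 50 = 25.5 mg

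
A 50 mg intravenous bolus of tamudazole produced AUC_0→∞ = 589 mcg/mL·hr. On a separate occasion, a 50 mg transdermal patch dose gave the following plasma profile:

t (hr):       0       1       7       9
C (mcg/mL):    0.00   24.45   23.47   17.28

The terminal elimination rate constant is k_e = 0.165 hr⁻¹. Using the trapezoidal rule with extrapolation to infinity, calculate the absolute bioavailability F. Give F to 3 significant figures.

Trapezoidal AUC_0→9 (transdermal patch):
  [0→1]: (0.00+24.45)/2 × 1 = 12.225
  [1→7]: (24.45+23.47)/2 × 6 = 143.76
  [7→9]: (23.47+17.28)/2 × 2 = 40.75
  Sum = 196.735 mcg/mL·hr
Tail: C_last/k_e = 17.28/0.165 = 104.727
AUC_0→∞ (transdermal patch) = 196.735 + 104.727 = 301.462 mcg/mL·hr
F = (AUC_ev/D_ev)/(AUC_iv/D_iv) = (301.462/50)/(589/50) = 6.02924/11.78 = 0.5118

F = 0.512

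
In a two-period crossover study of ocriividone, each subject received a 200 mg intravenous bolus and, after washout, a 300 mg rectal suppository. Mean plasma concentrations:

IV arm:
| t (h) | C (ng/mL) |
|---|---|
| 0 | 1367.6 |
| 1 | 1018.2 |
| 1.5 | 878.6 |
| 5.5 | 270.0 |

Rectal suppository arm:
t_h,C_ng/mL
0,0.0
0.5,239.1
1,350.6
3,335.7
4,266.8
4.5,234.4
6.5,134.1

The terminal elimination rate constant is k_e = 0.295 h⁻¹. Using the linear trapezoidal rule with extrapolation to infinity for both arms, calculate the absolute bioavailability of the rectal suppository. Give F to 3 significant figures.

F = 0.293

Trapezoidal AUC_0→5.5 (IV):
  [0→1]: (1367.6+1018.2)/2 × 1 = 1192.9
  [1→1.5]: (1018.2+878.6)/2 × 0.5 = 474.2
  [1.5→5.5]: (878.6+270.0)/2 × 4 = 2297.2
  Sum = 3964.3 ng/mL·h
IV tail: 270.0/0.295 = 915.254; AUC_iv,0→∞ = 3964.3 + 915.254 = 4879.554 ng/mL·h
Trapezoidal AUC_0→6.5 (rectal suppository):
  [0→0.5]: (0.0+239.1)/2 × 0.5 = 59.775
  [0.5→1]: (239.1+350.6)/2 × 0.5 = 147.425
  [1→3]: (350.6+335.7)/2 × 2 = 686.3
  [3→4]: (335.7+266.8)/2 × 1 = 301.25
  [4→4.5]: (266.8+234.4)/2 × 0.5 = 125.3
  [4.5→6.5]: (234.4+134.1)/2 × 2 = 368.5
  Sum = 1688.55 ng/mL·h
rectal suppository tail: 134.1/0.295 = 454.576; AUC_ev,0→∞ = 1688.55 + 454.576 = 2143.126 ng/mL·h
F = (AUC_ev/D_ev)/(AUC_iv/D_iv) = (2143.126/300)/(4879.554/200) = 7.14375/24.39777 = 0.2928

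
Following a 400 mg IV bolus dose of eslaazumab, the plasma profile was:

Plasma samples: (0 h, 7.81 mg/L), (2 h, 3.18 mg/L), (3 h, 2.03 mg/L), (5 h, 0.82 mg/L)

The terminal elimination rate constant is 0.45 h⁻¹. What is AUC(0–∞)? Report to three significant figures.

Trapezoidal AUC_0→5:
  [0→2]: (7.81+3.18)/2 × 2 = 10.99
  [2→3]: (3.18+2.03)/2 × 1 = 2.605
  [3→5]: (2.03+0.82)/2 × 2 = 2.85
  Sum = 16.445 mg/L·h
Extrapolated tail: C_last / k_e = 0.82 / 0.45 = 1.822
AUC_0→∞ = 16.445 + 1.822 = 18.267 mg/L·h

AUC = 18.3 mg/L·h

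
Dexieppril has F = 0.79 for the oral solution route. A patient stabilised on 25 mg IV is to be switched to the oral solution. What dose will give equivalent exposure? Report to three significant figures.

D_oral = 31.6 mg

For equal systemic exposure: F × D_ev = D_iv
D_ev = D_iv / F = 25 / 0.79 = 31.6456 mg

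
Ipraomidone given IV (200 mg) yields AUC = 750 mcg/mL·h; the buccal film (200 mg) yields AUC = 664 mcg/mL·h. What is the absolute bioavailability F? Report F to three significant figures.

F = 0.885

F = (AUC_ev / D_ev) / (AUC_iv / D_iv)
  = (664/200) / (750/200)
  = 3.32 / 3.75 = 0.8853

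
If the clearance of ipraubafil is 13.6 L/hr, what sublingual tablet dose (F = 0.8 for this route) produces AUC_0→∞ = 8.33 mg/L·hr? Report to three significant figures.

Dose = CL × AUC_0→∞ / F
     = 13.6 × 8.33 / 0.8 = 141.61 mg

Dose = 142 mg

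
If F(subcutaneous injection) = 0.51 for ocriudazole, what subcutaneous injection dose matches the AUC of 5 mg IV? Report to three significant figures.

For equal systemic exposure: F × D_ev = D_iv
D_ev = D_iv / F = 5 / 0.51 = 9.80392 mg

D_subcutaneous = 9.80 mg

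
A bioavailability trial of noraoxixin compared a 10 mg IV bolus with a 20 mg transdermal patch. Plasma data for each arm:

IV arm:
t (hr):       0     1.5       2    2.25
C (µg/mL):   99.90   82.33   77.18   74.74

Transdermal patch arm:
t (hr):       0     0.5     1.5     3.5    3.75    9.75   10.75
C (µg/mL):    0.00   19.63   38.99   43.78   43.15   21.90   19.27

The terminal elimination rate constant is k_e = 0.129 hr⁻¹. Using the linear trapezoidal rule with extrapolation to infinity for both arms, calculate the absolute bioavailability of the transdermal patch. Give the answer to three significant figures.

F = 0.318

Trapezoidal AUC_0→2.25 (IV):
  [0→1.5]: (99.90+82.33)/2 × 1.5 = 136.6725
  [1.5→2]: (82.33+77.18)/2 × 0.5 = 39.8775
  [2→2.25]: (77.18+74.74)/2 × 0.25 = 18.99
  Sum = 195.54 µg/mL·hr
IV tail: 74.74/0.129 = 579.380; AUC_iv,0→∞ = 195.54 + 579.380 = 774.92 µg/mL·hr
Trapezoidal AUC_0→10.75 (transdermal patch):
  [0→0.5]: (0.00+19.63)/2 × 0.5 = 4.9075
  [0.5→1.5]: (19.63+38.99)/2 × 1 = 29.31
  [1.5→3.5]: (38.99+43.78)/2 × 2 = 82.77
  [3.5→3.75]: (43.78+43.15)/2 × 0.25 = 10.86625
  [3.75→9.75]: (43.15+21.90)/2 × 6 = 195.15
  [9.75→10.75]: (21.90+19.27)/2 × 1 = 20.585
  Sum = 343.58875 µg/mL·hr
transdermal patch tail: 19.27/0.129 = 149.380; AUC_ev,0→∞ = 343.58875 + 149.380 = 492.96875 µg/mL·hr
F = (AUC_ev/D_ev)/(AUC_iv/D_iv) = (492.96875/20)/(774.92/10) = 24.6484/77.492 = 0.3181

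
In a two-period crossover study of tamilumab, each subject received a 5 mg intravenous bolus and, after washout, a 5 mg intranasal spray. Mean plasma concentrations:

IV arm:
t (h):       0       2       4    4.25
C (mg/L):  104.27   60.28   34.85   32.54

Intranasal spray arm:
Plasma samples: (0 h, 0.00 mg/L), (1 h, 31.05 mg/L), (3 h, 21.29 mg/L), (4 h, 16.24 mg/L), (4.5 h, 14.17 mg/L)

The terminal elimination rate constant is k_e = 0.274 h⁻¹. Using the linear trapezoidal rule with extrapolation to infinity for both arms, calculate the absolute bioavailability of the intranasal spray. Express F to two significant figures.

F = 0.38

Trapezoidal AUC_0→4.25 (IV):
  [0→2]: (104.27+60.28)/2 × 2 = 164.55
  [2→4]: (60.28+34.85)/2 × 2 = 95.13
  [4→4.25]: (34.85+32.54)/2 × 0.25 = 8.42375
  Sum = 268.10375 mg/L·h
IV tail: 32.54/0.274 = 118.759; AUC_iv,0→∞ = 268.10375 + 118.759 = 386.86275 mg/L·h
Trapezoidal AUC_0→4.5 (intranasal spray):
  [0→1]: (0.00+31.05)/2 × 1 = 15.525
  [1→3]: (31.05+21.29)/2 × 2 = 52.34
  [3→4]: (21.29+16.24)/2 × 1 = 18.765
  [4→4.5]: (16.24+14.17)/2 × 0.5 = 7.6025
  Sum = 94.2325 mg/L·h
intranasal spray tail: 14.17/0.274 = 51.715; AUC_ev,0→∞ = 94.2325 + 51.715 = 145.9475 mg/L·h
F = (AUC_ev/D_ev)/(AUC_iv/D_iv) = (145.9475/5)/(386.86275/5) = 29.1895/77.37255 = 0.3773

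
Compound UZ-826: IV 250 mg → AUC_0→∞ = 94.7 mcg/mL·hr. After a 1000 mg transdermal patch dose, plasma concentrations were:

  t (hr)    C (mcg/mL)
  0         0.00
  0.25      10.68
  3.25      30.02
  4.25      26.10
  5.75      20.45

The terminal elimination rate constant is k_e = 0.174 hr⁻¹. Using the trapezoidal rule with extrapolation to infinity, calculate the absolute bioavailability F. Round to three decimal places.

Trapezoidal AUC_0→5.75 (transdermal patch):
  [0→0.25]: (0.00+10.68)/2 × 0.25 = 1.335
  [0.25→3.25]: (10.68+30.02)/2 × 3 = 61.05
  [3.25→4.25]: (30.02+26.10)/2 × 1 = 28.06
  [4.25→5.75]: (26.10+20.45)/2 × 1.5 = 34.9125
  Sum = 125.3575 mcg/mL·hr
Tail: C_last/k_e = 20.45/0.174 = 117.529
AUC_0→∞ (transdermal patch) = 125.3575 + 117.529 = 242.8865 mcg/mL·hr
F = (AUC_ev/D_ev)/(AUC_iv/D_iv) = (242.8865/1000)/(94.7/250) = 0.2428865/0.3788 = 0.6412

F = 0.641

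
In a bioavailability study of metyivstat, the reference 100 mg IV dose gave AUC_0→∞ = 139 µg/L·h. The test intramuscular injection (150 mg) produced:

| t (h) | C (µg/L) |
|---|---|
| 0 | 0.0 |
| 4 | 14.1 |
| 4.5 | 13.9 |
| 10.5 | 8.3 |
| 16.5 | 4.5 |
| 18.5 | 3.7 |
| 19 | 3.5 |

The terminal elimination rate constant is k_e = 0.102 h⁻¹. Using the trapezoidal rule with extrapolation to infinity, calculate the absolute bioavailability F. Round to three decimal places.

F = 0.885

Trapezoidal AUC_0→19 (intramuscular injection):
  [0→4]: (0.0+14.1)/2 × 4 = 28.2
  [4→4.5]: (14.1+13.9)/2 × 0.5 = 7.0
  [4.5→10.5]: (13.9+8.3)/2 × 6 = 66.6
  [10.5→16.5]: (8.3+4.5)/2 × 6 = 38.4
  [16.5→18.5]: (4.5+3.7)/2 × 2 = 8.2
  [18.5→19]: (3.7+3.5)/2 × 0.5 = 1.8
  Sum = 150.2 µg/L·h
Tail: C_last/k_e = 3.5/0.102 = 34.314
AUC_0→∞ (intramuscular injection) = 150.2 + 34.314 = 184.514 µg/L·h
F = (AUC_ev/D_ev)/(AUC_iv/D_iv) = (184.514/150)/(139/100) = 1.23009/1.39 = 0.8850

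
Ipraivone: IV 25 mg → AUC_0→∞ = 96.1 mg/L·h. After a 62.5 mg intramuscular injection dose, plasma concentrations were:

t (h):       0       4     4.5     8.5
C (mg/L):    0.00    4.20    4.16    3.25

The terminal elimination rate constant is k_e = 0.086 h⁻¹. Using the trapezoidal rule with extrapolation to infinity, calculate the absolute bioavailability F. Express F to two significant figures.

Trapezoidal AUC_0→8.5 (intramuscular injection):
  [0→4]: (0.00+4.20)/2 × 4 = 8.4
  [4→4.5]: (4.20+4.16)/2 × 0.5 = 2.09
  [4.5→8.5]: (4.16+3.25)/2 × 4 = 14.82
  Sum = 25.31 mg/L·h
Tail: C_last/k_e = 3.25/0.086 = 37.791
AUC_0→∞ (intramuscular injection) = 25.31 + 37.791 = 63.101 mg/L·h
F = (AUC_ev/D_ev)/(AUC_iv/D_iv) = (63.101/62.5)/(96.1/25) = 1.009616/3.844 = 0.2626

F = 0.26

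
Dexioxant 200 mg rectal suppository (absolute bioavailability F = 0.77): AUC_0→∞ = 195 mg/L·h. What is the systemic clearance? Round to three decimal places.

CL = F × Dose / AUC_0→∞
   = 0.77 × 200 / 195 = 0.789744 L/h

CL = 0.790 L/h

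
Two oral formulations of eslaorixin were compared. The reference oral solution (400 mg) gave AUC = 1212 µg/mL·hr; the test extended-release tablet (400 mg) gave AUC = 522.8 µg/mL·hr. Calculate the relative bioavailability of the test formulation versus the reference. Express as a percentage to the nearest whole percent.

F_rel = 43%

F_rel = (AUC_test/D_test) / (AUC_ref/D_ref)
      = (522.8/400) / (1212/400)
      = 1.307 / 3.03 = 0.4314 = 43.14%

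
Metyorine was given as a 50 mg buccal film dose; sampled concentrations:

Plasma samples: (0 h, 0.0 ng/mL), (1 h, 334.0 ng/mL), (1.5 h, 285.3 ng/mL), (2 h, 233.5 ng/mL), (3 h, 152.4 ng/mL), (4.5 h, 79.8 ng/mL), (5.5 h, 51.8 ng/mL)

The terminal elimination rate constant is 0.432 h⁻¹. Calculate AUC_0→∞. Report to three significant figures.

AUC = 1000 ng/mL·h

Trapezoidal AUC_0→5.5:
  [0→1]: (0.0+334.0)/2 × 1 = 167.0
  [1→1.5]: (334.0+285.3)/2 × 0.5 = 154.825
  [1.5→2]: (285.3+233.5)/2 × 0.5 = 129.7
  [2→3]: (233.5+152.4)/2 × 1 = 192.95
  [3→4.5]: (152.4+79.8)/2 × 1.5 = 174.15
  [4.5→5.5]: (79.8+51.8)/2 × 1 = 65.8
  Sum = 884.425 ng/mL·h
Extrapolated tail: C_last / k_e = 51.8 / 0.432 = 119.907
AUC_0→∞ = 884.425 + 119.907 = 1004.332 ng/mL·h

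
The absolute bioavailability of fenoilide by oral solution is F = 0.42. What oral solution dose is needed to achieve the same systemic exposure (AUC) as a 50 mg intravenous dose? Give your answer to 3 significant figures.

D_oral = 119 mg

For equal systemic exposure: F × D_ev = D_iv
D_ev = D_iv / F = 50 / 0.42 = 119.048 mg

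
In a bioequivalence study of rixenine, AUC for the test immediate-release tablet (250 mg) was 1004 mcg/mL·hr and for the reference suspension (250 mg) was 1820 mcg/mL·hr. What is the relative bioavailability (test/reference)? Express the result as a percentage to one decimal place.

F_rel = 55.2%

F_rel = (AUC_test/D_test) / (AUC_ref/D_ref)
      = (1004/250) / (1820/250)
      = 4.016 / 7.28 = 0.5516 = 55.16%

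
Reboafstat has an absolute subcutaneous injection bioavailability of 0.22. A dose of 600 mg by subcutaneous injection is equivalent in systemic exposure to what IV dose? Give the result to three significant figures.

D_iv = 132 mg

Systemic exposure from an extravascular dose = F × D_ev, so the equivalent IV dose is F × D_ev.
D_iv = F × D_ev = 0.22 × 600 = 132 mg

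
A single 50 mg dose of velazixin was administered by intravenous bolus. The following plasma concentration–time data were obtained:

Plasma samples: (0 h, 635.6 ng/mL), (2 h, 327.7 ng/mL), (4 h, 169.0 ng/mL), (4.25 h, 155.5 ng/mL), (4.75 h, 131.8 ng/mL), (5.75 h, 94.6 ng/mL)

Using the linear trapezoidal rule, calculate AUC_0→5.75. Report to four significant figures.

AUC = 1686 ng/mL·h

Trapezoidal AUC_0→5.75:
  [0→2]: (635.6+327.7)/2 × 2 = 963.3
  [2→4]: (327.7+169.0)/2 × 2 = 496.7
  [4→4.25]: (169.0+155.5)/2 × 0.25 = 40.5625
  [4.25→4.75]: (155.5+131.8)/2 × 0.5 = 71.825
  [4.75→5.75]: (131.8+94.6)/2 × 1 = 113.2
  Sum = 1685.5875 ng/mL·h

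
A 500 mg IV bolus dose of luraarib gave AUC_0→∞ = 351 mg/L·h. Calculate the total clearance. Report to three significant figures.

CL = Dose_iv / AUC_0→∞
   = 500 / 351 = 1.4245 L/h

CL = 1.42 L/h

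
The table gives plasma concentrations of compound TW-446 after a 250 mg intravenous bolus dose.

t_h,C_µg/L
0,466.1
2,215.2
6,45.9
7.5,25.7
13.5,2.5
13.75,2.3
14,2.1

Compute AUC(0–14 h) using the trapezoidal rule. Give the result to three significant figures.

AUC = 1340 µg/L·h

Trapezoidal AUC_0→14:
  [0→2]: (466.1+215.2)/2 × 2 = 681.3
  [2→6]: (215.2+45.9)/2 × 4 = 522.2
  [6→7.5]: (45.9+25.7)/2 × 1.5 = 53.7
  [7.5→13.5]: (25.7+2.5)/2 × 6 = 84.6
  [13.5→13.75]: (2.5+2.3)/2 × 0.25 = 0.6
  [13.75→14]: (2.3+2.1)/2 × 0.25 = 0.55
  Sum = 1342.95 µg/L·h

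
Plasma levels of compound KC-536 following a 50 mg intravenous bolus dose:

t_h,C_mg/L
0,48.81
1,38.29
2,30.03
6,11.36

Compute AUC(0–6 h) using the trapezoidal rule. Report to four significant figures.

Trapezoidal AUC_0→6:
  [0→1]: (48.81+38.29)/2 × 1 = 43.55
  [1→2]: (38.29+30.03)/2 × 1 = 34.16
  [2→6]: (30.03+11.36)/2 × 4 = 82.78
  Sum = 160.49 mg/L·h

AUC = 160.5 mg/L·h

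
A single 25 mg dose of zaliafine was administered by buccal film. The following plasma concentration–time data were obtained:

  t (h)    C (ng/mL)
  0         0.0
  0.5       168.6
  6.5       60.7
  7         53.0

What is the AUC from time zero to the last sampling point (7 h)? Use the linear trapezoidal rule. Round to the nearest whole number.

Trapezoidal AUC_0→7:
  [0→0.5]: (0.0+168.6)/2 × 0.5 = 42.15
  [0.5→6.5]: (168.6+60.7)/2 × 6 = 687.9
  [6.5→7]: (60.7+53.0)/2 × 0.5 = 28.425
  Sum = 758.475 ng/mL·h

AUC = 758 ng/mL·h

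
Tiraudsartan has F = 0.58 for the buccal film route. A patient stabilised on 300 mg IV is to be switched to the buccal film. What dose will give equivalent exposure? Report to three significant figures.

For equal systemic exposure: F × D_ev = D_iv
D_ev = D_iv / F = 300 / 0.58 = 517.241 mg

D_buccal = 517 mg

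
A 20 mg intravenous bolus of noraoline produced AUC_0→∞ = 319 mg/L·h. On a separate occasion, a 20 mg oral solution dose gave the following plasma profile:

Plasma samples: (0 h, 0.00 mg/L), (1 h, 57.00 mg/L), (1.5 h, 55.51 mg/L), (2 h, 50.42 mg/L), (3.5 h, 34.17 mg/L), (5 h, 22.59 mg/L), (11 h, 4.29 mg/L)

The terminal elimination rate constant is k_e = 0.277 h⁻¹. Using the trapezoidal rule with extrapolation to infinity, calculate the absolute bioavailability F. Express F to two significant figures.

Trapezoidal AUC_0→11 (oral solution):
  [0→1]: (0.00+57.00)/2 × 1 = 28.5
  [1→1.5]: (57.00+55.51)/2 × 0.5 = 28.1275
  [1.5→2]: (55.51+50.42)/2 × 0.5 = 26.4825
  [2→3.5]: (50.42+34.17)/2 × 1.5 = 63.4425
  [3.5→5]: (34.17+22.59)/2 × 1.5 = 42.57
  [5→11]: (22.59+4.29)/2 × 6 = 80.64
  Sum = 269.7625 mg/L·h
Tail: C_last/k_e = 4.29/0.277 = 15.487
AUC_0→∞ (oral solution) = 269.7625 + 15.487 = 285.2495 mg/L·h
F = (AUC_ev/D_ev)/(AUC_iv/D_iv) = (285.2495/20)/(319/20) = 14.262475/15.95 = 0.8942

F = 0.89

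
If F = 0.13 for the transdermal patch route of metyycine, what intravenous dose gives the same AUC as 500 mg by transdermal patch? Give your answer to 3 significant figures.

Systemic exposure from an extravascular dose = F × D_ev, so the equivalent IV dose is F × D_ev.
D_iv = F × D_ev = 0.13 × 500 = 65 mg

D_iv = 65.0 mg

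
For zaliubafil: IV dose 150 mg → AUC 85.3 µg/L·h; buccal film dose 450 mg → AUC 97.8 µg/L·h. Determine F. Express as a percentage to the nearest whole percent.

F = 38%

F = (AUC_ev / D_ev) / (AUC_iv / D_iv)
  = (97.8/450) / (85.3/150)
  = 0.217333 / 0.568667 = 0.3822
  = 38.22%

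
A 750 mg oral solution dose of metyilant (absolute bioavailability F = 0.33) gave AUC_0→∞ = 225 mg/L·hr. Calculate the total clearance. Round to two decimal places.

CL = 1.10 L/hr

CL = F × Dose / AUC_0→∞
   = 0.33 × 750 / 225 = 1.1 L/hr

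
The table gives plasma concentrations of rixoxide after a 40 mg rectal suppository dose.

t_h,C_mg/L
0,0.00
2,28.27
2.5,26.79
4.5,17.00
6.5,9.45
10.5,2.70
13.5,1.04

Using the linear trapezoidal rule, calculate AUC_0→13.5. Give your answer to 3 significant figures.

Trapezoidal AUC_0→13.5:
  [0→2]: (0.00+28.27)/2 × 2 = 28.27
  [2→2.5]: (28.27+26.79)/2 × 0.5 = 13.765
  [2.5→4.5]: (26.79+17.00)/2 × 2 = 43.79
  [4.5→6.5]: (17.00+9.45)/2 × 2 = 26.45
  [6.5→10.5]: (9.45+2.70)/2 × 4 = 24.3
  [10.5→13.5]: (2.70+1.04)/2 × 3 = 5.61
  Sum = 142.185 mg/L·h

AUC = 142 mg/L·h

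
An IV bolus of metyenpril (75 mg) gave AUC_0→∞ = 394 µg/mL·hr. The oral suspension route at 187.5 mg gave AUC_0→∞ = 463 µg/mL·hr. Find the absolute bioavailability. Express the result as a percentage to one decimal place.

F = (AUC_ev / D_ev) / (AUC_iv / D_iv)
  = (463/187.5) / (394/75)
  = 2.46933 / 5.25333 = 0.4701
  = 47.01%

F = 47.0%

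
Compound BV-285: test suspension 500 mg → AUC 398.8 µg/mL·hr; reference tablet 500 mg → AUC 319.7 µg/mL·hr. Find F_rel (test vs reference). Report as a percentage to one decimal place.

F_rel = (AUC_test/D_test) / (AUC_ref/D_ref)
      = (398.8/500) / (319.7/500)
      = 0.7976 / 0.6394 = 1.2474 = 124.74%

F_rel = 124.7%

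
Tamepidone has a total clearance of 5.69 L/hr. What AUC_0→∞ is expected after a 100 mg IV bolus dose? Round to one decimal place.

AUC = 17.6 mg/L·hr

AUC_0→∞ = Dose_iv / CL
        = 100 / 5.69 = 17.5747 mg/L·hr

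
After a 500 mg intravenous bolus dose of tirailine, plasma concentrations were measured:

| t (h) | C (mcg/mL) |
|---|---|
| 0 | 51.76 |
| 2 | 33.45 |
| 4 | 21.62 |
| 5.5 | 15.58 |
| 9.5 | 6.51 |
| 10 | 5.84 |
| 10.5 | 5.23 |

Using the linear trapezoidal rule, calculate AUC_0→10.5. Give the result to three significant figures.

Trapezoidal AUC_0→10.5:
  [0→2]: (51.76+33.45)/2 × 2 = 85.21
  [2→4]: (33.45+21.62)/2 × 2 = 55.07
  [4→5.5]: (21.62+15.58)/2 × 1.5 = 27.9
  [5.5→9.5]: (15.58+6.51)/2 × 4 = 44.18
  [9.5→10]: (6.51+5.84)/2 × 0.5 = 3.0875
  [10→10.5]: (5.84+5.23)/2 × 0.5 = 2.7675
  Sum = 218.215 mcg/mL·h

AUC = 218 mcg/mL·h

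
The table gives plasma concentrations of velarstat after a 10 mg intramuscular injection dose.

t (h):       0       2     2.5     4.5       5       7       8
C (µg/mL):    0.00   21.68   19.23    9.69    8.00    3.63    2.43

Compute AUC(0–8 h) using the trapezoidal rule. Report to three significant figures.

AUC = 79.9 µg/mL·h

Trapezoidal AUC_0→8:
  [0→2]: (0.00+21.68)/2 × 2 = 21.68
  [2→2.5]: (21.68+19.23)/2 × 0.5 = 10.2275
  [2.5→4.5]: (19.23+9.69)/2 × 2 = 28.92
  [4.5→5]: (9.69+8.00)/2 × 0.5 = 4.4225
  [5→7]: (8.00+3.63)/2 × 2 = 11.63
  [7→8]: (3.63+2.43)/2 × 1 = 3.03
  Sum = 79.91 µg/mL·h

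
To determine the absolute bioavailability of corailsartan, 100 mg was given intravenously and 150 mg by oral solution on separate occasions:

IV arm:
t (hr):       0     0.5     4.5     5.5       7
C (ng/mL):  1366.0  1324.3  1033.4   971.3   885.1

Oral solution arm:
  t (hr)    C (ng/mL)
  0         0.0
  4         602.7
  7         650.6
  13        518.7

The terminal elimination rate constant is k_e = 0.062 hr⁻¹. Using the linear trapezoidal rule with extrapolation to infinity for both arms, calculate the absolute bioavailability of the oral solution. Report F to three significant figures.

Trapezoidal AUC_0→7 (IV):
  [0→0.5]: (1366.0+1324.3)/2 × 0.5 = 672.575
  [0.5→4.5]: (1324.3+1033.4)/2 × 4 = 4715.4
  [4.5→5.5]: (1033.4+971.3)/2 × 1 = 1002.35
  [5.5→7]: (971.3+885.1)/2 × 1.5 = 1392.3
  Sum = 7782.625 ng/mL·hr
IV tail: 885.1/0.062 = 14275.806; AUC_iv,0→∞ = 7782.625 + 14275.806 = 22058.431 ng/mL·hr
Trapezoidal AUC_0→13 (oral solution):
  [0→4]: (0.0+602.7)/2 × 4 = 1205.4
  [4→7]: (602.7+650.6)/2 × 3 = 1879.95
  [7→13]: (650.6+518.7)/2 × 6 = 3507.9
  Sum = 6593.25 ng/mL·hr
oral solution tail: 518.7/0.062 = 8366.129; AUC_ev,0→∞ = 6593.25 + 8366.129 = 14959.379 ng/mL·hr
F = (AUC_ev/D_ev)/(AUC_iv/D_iv) = (14959.379/150)/(22058.431/100) = 99.7292/220.58431 = 0.4521

F = 0.452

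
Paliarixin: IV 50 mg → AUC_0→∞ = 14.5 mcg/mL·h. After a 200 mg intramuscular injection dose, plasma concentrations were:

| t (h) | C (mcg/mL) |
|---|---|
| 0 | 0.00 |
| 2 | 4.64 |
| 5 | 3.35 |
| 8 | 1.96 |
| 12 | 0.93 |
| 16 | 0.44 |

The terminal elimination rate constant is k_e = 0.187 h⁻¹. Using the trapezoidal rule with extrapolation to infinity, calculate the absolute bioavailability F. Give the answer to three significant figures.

F = 0.611

Trapezoidal AUC_0→16 (intramuscular injection):
  [0→2]: (0.00+4.64)/2 × 2 = 4.64
  [2→5]: (4.64+3.35)/2 × 3 = 11.985
  [5→8]: (3.35+1.96)/2 × 3 = 7.965
  [8→12]: (1.96+0.93)/2 × 4 = 5.78
  [12→16]: (0.93+0.44)/2 × 4 = 2.74
  Sum = 33.11 mcg/mL·h
Tail: C_last/k_e = 0.44/0.187 = 2.353
AUC_0→∞ (intramuscular injection) = 33.11 + 2.353 = 35.463 mcg/mL·h
F = (AUC_ev/D_ev)/(AUC_iv/D_iv) = (35.463/200)/(14.5/50) = 0.177315/0.29 = 0.6114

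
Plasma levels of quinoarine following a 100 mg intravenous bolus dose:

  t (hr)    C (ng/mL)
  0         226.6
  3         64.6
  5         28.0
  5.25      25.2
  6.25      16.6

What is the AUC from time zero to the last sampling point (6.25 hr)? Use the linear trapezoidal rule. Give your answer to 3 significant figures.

AUC = 557 ng/mL·hr

Trapezoidal AUC_0→6.25:
  [0→3]: (226.6+64.6)/2 × 3 = 436.8
  [3→5]: (64.6+28.0)/2 × 2 = 92.6
  [5→5.25]: (28.0+25.2)/2 × 0.25 = 6.65
  [5.25→6.25]: (25.2+16.6)/2 × 1 = 20.9
  Sum = 556.95 ng/mL·hr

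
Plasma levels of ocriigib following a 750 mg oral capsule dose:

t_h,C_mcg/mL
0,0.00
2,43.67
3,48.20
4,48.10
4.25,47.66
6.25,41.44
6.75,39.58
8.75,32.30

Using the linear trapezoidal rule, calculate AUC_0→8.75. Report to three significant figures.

Trapezoidal AUC_0→8.75:
  [0→2]: (0.00+43.67)/2 × 2 = 43.67
  [2→3]: (43.67+48.20)/2 × 1 = 45.935
  [3→4]: (48.20+48.10)/2 × 1 = 48.15
  [4→4.25]: (48.10+47.66)/2 × 0.25 = 11.97
  [4.25→6.25]: (47.66+41.44)/2 × 2 = 89.1
  [6.25→6.75]: (41.44+39.58)/2 × 0.5 = 20.255
  [6.75→8.75]: (39.58+32.30)/2 × 2 = 71.88
  Sum = 330.96 mcg/mL·h

AUC = 331 mcg/mL·h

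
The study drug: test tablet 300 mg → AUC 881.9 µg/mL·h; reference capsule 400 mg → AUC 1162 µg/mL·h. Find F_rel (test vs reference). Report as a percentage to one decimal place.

F_rel = (AUC_test/D_test) / (AUC_ref/D_ref)
      = (881.9/300) / (1162/400)
      = 2.93967 / 2.905 = 1.0119 = 101.19%

F_rel = 101.2%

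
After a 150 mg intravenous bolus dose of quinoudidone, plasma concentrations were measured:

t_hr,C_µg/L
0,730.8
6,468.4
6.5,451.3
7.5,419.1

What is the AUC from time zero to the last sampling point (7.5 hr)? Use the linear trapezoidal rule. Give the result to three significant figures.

Trapezoidal AUC_0→7.5:
  [0→6]: (730.8+468.4)/2 × 6 = 3597.6
  [6→6.5]: (468.4+451.3)/2 × 0.5 = 229.925
  [6.5→7.5]: (451.3+419.1)/2 × 1 = 435.2
  Sum = 4262.725 µg/L·hr

AUC = 4260 µg/L·hr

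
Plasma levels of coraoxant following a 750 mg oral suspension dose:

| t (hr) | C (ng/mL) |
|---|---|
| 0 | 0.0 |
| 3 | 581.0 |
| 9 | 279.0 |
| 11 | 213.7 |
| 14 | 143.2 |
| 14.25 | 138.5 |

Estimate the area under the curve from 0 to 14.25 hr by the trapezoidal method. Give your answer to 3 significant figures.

Trapezoidal AUC_0→14.25:
  [0→3]: (0.0+581.0)/2 × 3 = 871.5
  [3→9]: (581.0+279.0)/2 × 6 = 2580.0
  [9→11]: (279.0+213.7)/2 × 2 = 492.7
  [11→14]: (213.7+143.2)/2 × 3 = 535.35
  [14→14.25]: (143.2+138.5)/2 × 0.25 = 35.2125
  Sum = 4514.7625 ng/mL·hr

AUC = 4510 ng/mL·hr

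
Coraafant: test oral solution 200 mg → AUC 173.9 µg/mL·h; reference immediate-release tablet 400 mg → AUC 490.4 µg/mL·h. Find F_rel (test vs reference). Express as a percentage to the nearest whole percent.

F_rel = (AUC_test/D_test) / (AUC_ref/D_ref)
      = (173.9/200) / (490.4/400)
      = 0.8695 / 1.226 = 0.7092 = 70.92%

F_rel = 71%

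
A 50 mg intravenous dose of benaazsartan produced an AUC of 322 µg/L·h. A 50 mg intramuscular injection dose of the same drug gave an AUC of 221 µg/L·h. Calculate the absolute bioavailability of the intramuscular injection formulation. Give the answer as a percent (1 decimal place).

F = 68.6%

F = (AUC_ev / D_ev) / (AUC_iv / D_iv)
  = (221/50) / (322/50)
  = 4.42 / 6.44 = 0.6863
  = 68.63%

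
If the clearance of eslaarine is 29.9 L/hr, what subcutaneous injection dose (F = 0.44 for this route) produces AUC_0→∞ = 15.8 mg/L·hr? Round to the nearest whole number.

Dose = 1074 mg

Dose = CL × AUC_0→∞ / F
     = 29.9 × 15.8 / 0.44 = 1073.68 mg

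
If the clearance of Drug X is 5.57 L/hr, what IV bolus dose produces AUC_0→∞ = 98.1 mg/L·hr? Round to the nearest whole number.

Dose = 546 mg

Dose_iv = CL × AUC_0→∞
     = 5.57 × 98.1 = 546.417 mg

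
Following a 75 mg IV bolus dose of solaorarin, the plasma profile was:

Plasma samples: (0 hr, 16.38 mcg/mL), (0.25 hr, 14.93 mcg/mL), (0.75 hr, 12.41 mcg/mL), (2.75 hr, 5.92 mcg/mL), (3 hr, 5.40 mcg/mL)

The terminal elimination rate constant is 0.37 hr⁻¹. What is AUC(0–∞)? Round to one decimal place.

Trapezoidal AUC_0→3:
  [0→0.25]: (16.38+14.93)/2 × 0.25 = 3.91375
  [0.25→0.75]: (14.93+12.41)/2 × 0.5 = 6.835
  [0.75→2.75]: (12.41+5.92)/2 × 2 = 18.33
  [2.75→3]: (5.92+5.40)/2 × 0.25 = 1.415
  Sum = 30.49375 mcg/mL·hr
Extrapolated tail: C_last / k_e = 5.40 / 0.37 = 14.595
AUC_0→∞ = 30.49375 + 14.595 = 45.08875 mcg/mL·hr

AUC = 45.1 mcg/mL·hr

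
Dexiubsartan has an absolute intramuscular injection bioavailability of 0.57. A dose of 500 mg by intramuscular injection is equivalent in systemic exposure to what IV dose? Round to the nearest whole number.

Systemic exposure from an extravascular dose = F × D_ev, so the equivalent IV dose is F × D_ev.
D_iv = F × D_ev = 0.57 × 500 = 285 mg

D_iv = 285 mg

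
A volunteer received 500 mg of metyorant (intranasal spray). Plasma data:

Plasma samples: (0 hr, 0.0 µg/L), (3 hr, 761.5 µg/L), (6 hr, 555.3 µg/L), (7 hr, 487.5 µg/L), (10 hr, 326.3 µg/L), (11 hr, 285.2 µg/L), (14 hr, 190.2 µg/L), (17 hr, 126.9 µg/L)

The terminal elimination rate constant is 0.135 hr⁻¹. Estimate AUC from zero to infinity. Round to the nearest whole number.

AUC = 7294 µg/L·hr

Trapezoidal AUC_0→17:
  [0→3]: (0.0+761.5)/2 × 3 = 1142.25
  [3→6]: (761.5+555.3)/2 × 3 = 1975.2
  [6→7]: (555.3+487.5)/2 × 1 = 521.4
  [7→10]: (487.5+326.3)/2 × 3 = 1220.7
  [10→11]: (326.3+285.2)/2 × 1 = 305.75
  [11→14]: (285.2+190.2)/2 × 3 = 713.1
  [14→17]: (190.2+126.9)/2 × 3 = 475.65
  Sum = 6354.05 µg/L·hr
Extrapolated tail: C_last / k_e = 126.9 / 0.135 = 940.000
AUC_0→∞ = 6354.05 + 940.000 = 7294.05 µg/L·hr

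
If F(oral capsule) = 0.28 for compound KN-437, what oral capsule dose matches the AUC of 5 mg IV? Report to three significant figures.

For equal systemic exposure: F × D_ev = D_iv
D_ev = D_iv / F = 5 / 0.28 = 17.8571 mg

D_oral = 17.9 mg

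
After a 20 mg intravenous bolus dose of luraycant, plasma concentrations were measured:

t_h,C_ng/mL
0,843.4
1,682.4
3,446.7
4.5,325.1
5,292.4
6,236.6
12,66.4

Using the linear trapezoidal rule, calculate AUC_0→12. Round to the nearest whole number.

AUC = 3799 ng/mL·h

Trapezoidal AUC_0→12:
  [0→1]: (843.4+682.4)/2 × 1 = 762.9
  [1→3]: (682.4+446.7)/2 × 2 = 1129.1
  [3→4.5]: (446.7+325.1)/2 × 1.5 = 578.85
  [4.5→5]: (325.1+292.4)/2 × 0.5 = 154.375
  [5→6]: (292.4+236.6)/2 × 1 = 264.5
  [6→12]: (236.6+66.4)/2 × 6 = 909.0
  Sum = 3798.725 ng/mL·h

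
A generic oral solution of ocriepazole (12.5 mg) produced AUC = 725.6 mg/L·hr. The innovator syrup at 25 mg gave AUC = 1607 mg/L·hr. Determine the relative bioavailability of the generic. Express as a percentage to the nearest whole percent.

F_rel = 90%

F_rel = (AUC_test/D_test) / (AUC_ref/D_ref)
      = (725.6/12.5) / (1607/25)
      = 58.048 / 64.28 = 0.9030 = 90.30%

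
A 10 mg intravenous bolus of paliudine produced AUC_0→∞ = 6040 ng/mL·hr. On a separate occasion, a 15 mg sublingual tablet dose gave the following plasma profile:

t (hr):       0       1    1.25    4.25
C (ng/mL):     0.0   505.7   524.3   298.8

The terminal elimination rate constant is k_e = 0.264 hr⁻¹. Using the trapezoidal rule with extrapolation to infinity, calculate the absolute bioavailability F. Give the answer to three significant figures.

Trapezoidal AUC_0→4.25 (sublingual tablet):
  [0→1]: (0.0+505.7)/2 × 1 = 252.85
  [1→1.25]: (505.7+524.3)/2 × 0.25 = 128.75
  [1.25→4.25]: (524.3+298.8)/2 × 3 = 1234.65
  Sum = 1616.25 ng/mL·hr
Tail: C_last/k_e = 298.8/0.264 = 1131.818
AUC_0→∞ (sublingual tablet) = 1616.25 + 1131.818 = 2748.068 ng/mL·hr
F = (AUC_ev/D_ev)/(AUC_iv/D_iv) = (2748.068/15)/(6040/10) = 183.205/604 = 0.3033

F = 0.303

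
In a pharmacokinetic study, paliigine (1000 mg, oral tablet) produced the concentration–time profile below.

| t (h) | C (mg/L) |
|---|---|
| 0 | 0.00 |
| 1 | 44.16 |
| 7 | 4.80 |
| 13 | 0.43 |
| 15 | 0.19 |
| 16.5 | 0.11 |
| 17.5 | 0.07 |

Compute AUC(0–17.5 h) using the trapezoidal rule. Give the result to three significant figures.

Trapezoidal AUC_0→17.5:
  [0→1]: (0.00+44.16)/2 × 1 = 22.08
  [1→7]: (44.16+4.80)/2 × 6 = 146.88
  [7→13]: (4.80+0.43)/2 × 6 = 15.69
  [13→15]: (0.43+0.19)/2 × 2 = 0.62
  [15→16.5]: (0.19+0.11)/2 × 1.5 = 0.225
  [16.5→17.5]: (0.11+0.07)/2 × 1 = 0.09
  Sum = 185.585 mg/L·h

AUC = 186 mg/L·h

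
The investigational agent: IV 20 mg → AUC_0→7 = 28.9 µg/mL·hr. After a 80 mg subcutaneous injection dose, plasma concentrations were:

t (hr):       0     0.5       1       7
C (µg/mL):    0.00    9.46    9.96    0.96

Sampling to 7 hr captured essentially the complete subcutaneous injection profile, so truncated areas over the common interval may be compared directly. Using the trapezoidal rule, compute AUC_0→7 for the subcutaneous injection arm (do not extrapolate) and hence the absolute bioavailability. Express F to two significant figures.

F = 0.35

Trapezoidal AUC_0→7 (subcutaneous injection):
  [0→0.5]: (0.00+9.46)/2 × 0.5 = 2.365
  [0.5→1]: (9.46+9.96)/2 × 0.5 = 4.855
  [1→7]: (9.96+0.96)/2 × 6 = 32.76
  Sum = 39.98 µg/mL·hr
F = (AUC_ev/D_ev)/(AUC_iv/D_iv) = (39.98/80)/(28.9/20) = 0.49975/1.445 = 0.3458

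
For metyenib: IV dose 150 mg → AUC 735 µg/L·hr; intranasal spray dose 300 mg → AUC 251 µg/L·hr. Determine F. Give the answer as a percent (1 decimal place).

F = (AUC_ev / D_ev) / (AUC_iv / D_iv)
  = (251/300) / (735/150)
  = 0.836667 / 4.9 = 0.1707
  = 17.07%

F = 17.1%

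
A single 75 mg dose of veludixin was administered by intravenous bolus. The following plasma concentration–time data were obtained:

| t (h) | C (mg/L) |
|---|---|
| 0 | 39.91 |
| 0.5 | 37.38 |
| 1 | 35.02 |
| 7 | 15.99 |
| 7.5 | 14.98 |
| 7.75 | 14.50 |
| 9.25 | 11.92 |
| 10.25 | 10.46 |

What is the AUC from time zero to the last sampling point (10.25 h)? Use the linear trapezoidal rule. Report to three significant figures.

Trapezoidal AUC_0→10.25:
  [0→0.5]: (39.91+37.38)/2 × 0.5 = 19.3225
  [0.5→1]: (37.38+35.02)/2 × 0.5 = 18.1
  [1→7]: (35.02+15.99)/2 × 6 = 153.03
  [7→7.5]: (15.99+14.98)/2 × 0.5 = 7.7425
  [7.5→7.75]: (14.98+14.50)/2 × 0.25 = 3.685
  [7.75→9.25]: (14.50+11.92)/2 × 1.5 = 19.815
  [9.25→10.25]: (11.92+10.46)/2 × 1 = 11.19
  Sum = 232.885 mg/L·h

AUC = 233 mg/L·h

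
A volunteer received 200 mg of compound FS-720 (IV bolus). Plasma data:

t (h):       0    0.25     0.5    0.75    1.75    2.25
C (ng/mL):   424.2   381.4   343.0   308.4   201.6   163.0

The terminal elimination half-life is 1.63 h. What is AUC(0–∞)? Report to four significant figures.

AUC = 1002 ng/mL·h

Trapezoidal AUC_0→2.25:
  [0→0.25]: (424.2+381.4)/2 × 0.25 = 100.7
  [0.25→0.5]: (381.4+343.0)/2 × 0.25 = 90.55
  [0.5→0.75]: (343.0+308.4)/2 × 0.25 = 81.425
  [0.75→1.75]: (308.4+201.6)/2 × 1 = 255.0
  [1.75→2.25]: (201.6+163.0)/2 × 0.5 = 91.15
  Sum = 618.825 ng/mL·h
k_e = ln2 / t½ = 0.693147 / 1.63 = 0.4252 h^-1
Extrapolated tail: C_last / k_e = 163.0 / 0.4252 = 383.349
AUC_0→∞ = 618.825 + 383.349 = 1002.174 ng/mL·h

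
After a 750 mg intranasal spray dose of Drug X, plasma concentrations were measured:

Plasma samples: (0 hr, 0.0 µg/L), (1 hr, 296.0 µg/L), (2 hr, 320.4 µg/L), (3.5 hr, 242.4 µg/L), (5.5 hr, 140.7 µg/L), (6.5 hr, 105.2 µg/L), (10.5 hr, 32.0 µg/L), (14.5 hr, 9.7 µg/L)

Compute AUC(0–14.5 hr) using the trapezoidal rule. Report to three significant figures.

Trapezoidal AUC_0→14.5:
  [0→1]: (0.0+296.0)/2 × 1 = 148.0
  [1→2]: (296.0+320.4)/2 × 1 = 308.2
  [2→3.5]: (320.4+242.4)/2 × 1.5 = 422.1
  [3.5→5.5]: (242.4+140.7)/2 × 2 = 383.1
  [5.5→6.5]: (140.7+105.2)/2 × 1 = 122.95
  [6.5→10.5]: (105.2+32.0)/2 × 4 = 274.4
  [10.5→14.5]: (32.0+9.7)/2 × 4 = 83.4
  Sum = 1742.15 µg/L·hr

AUC = 1740 µg/L·hr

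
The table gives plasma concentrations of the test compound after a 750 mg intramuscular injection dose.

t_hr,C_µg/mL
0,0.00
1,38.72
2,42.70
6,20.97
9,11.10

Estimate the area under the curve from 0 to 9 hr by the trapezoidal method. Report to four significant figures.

AUC = 235.5 µg/mL·hr

Trapezoidal AUC_0→9:
  [0→1]: (0.00+38.72)/2 × 1 = 19.36
  [1→2]: (38.72+42.70)/2 × 1 = 40.71
  [2→6]: (42.70+20.97)/2 × 4 = 127.34
  [6→9]: (20.97+11.10)/2 × 3 = 48.105
  Sum = 235.515 µg/mL·hr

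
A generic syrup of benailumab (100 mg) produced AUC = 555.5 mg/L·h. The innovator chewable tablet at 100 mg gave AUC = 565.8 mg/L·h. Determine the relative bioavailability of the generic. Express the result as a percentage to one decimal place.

F_rel = 98.2%

F_rel = (AUC_test/D_test) / (AUC_ref/D_ref)
      = (555.5/100) / (565.8/100)
      = 5.555 / 5.658 = 0.9818 = 98.18%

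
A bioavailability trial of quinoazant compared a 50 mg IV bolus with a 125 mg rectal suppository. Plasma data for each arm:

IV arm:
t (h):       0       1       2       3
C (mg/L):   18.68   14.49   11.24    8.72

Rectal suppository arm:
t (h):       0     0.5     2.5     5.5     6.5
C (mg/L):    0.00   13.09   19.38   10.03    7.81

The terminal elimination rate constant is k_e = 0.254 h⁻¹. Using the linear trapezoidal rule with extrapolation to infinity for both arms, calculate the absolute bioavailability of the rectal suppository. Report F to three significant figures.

F = 0.648

Trapezoidal AUC_0→3 (IV):
  [0→1]: (18.68+14.49)/2 × 1 = 16.585
  [1→2]: (14.49+11.24)/2 × 1 = 12.865
  [2→3]: (11.24+8.72)/2 × 1 = 9.98
  Sum = 39.43 mg/L·h
IV tail: 8.72/0.254 = 34.331; AUC_iv,0→∞ = 39.43 + 34.331 = 73.761 mg/L·h
Trapezoidal AUC_0→6.5 (rectal suppository):
  [0→0.5]: (0.00+13.09)/2 × 0.5 = 3.2725
  [0.5→2.5]: (13.09+19.38)/2 × 2 = 32.47
  [2.5→5.5]: (19.38+10.03)/2 × 3 = 44.115
  [5.5→6.5]: (10.03+7.81)/2 × 1 = 8.92
  Sum = 88.7775 mg/L·h
rectal suppository tail: 7.81/0.254 = 30.748; AUC_ev,0→∞ = 88.7775 + 30.748 = 119.5255 mg/L·h
F = (AUC_ev/D_ev)/(AUC_iv/D_iv) = (119.5255/125)/(73.761/50) = 0.956204/1.47522 = 0.6482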